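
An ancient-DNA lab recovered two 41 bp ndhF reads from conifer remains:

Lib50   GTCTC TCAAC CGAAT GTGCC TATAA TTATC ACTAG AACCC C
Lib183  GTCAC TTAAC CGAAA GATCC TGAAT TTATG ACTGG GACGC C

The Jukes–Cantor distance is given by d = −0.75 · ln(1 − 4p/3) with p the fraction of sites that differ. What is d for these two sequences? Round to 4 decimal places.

0.3710

Differing sites — 4:T/A; 7:C/T; 15:T/A; 17:T/A; 18:G/T; 22:A/G; 23:T/A; 25:A/T; 30:C/G; 34:A/G; 36:A/G; 39:C/G.
p = 12/41 = 0.292683.
d = −0.75 · ln(1 − (4/3)·0.292683) = −0.75 · ln(0.609756) = −0.75 · (-0.494696) = 0.3710.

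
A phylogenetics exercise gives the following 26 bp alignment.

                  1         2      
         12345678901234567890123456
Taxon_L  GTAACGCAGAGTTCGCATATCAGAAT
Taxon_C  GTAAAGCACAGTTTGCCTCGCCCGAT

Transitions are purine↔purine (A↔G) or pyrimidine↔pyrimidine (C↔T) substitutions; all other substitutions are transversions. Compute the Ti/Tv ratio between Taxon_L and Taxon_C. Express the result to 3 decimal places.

0.286

The sequences differ at positions 5 (C/A, transversion), 9 (G/C, transversion), 14 (C/T, transition), 17 (A/C, transversion), 19 (A/C, transversion), 20 (T/G, transversion), 22 (A/C, transversion), 23 (G/C, transversion), 24 (A/G, transition).
Of the 9 differences, 2 transitions and 7 transversions, so Ti/Tv = 2/7 = 0.286.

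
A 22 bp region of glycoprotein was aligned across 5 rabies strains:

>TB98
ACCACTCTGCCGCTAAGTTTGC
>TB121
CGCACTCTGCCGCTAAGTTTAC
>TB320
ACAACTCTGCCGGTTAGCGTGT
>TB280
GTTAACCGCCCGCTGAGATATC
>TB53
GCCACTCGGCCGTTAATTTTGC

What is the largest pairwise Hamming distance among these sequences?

Pairwise Hamming distances:
  TB98 vs TB121: 3
  TB98 vs TB320: 6
  TB98 vs TB280: 11
  TB98 vs TB53: 4
  TB121 vs TB320: 9
  TB121 vs TB280: 11
  TB121 vs TB53: 6
  TB320 vs TB280: 14
  TB320 vs TB53: 9
  TB280 vs TB53: 11
The largest is 14, between TB320 and TB280.

14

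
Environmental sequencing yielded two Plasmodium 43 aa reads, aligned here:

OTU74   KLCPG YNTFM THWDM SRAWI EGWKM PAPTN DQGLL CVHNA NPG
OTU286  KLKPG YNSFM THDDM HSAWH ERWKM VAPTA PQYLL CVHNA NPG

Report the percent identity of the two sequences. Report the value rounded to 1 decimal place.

74.4%

Mismatches occur at site 3 (C↔K), site 8 (T↔S), site 13 (W↔D), site 16 (S↔H), site 17 (R↔S), site 20 (I↔H), site 22 (G↔R), site 26 (P↔V), site 30 (N↔A), site 31 (D↔P), site 33 (G↔Y).
32 of the 43 sites match, so the percent identity is 32/43 × 100 = 74.4%.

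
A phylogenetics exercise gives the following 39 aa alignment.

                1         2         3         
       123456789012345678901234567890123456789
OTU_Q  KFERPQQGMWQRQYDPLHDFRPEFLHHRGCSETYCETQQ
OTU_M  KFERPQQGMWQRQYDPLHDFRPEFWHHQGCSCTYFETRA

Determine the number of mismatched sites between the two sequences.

The sequences differ at positions 25 (L/W), 28 (R/Q), 32 (E/C), 35 (C/F), 38 (Q/R), 39 (Q/A).
That gives 6 mismatches out of 39 aligned sites, so the Hamming distance is 6.

6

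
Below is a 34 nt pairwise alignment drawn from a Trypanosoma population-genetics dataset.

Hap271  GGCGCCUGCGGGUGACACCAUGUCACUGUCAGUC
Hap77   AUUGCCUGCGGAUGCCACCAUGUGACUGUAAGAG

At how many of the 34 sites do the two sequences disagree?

9

Differing sites — 1:G/A; 2:G/U; 3:C/U; 12:G/A; 15:A/C; 24:C/G; 30:C/A; 33:U/A; 34:C/G.
That gives 9 mismatches out of 34 aligned sites, so the Hamming distance is 9.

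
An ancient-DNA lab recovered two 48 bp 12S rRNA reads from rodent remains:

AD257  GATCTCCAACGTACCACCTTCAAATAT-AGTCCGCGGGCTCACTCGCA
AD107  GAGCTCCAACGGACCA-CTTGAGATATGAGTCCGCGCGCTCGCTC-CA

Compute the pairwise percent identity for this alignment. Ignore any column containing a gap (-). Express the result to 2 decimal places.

86.67%

Excluding the 3 gap columns leaves 45 comparable sites.
Mismatches occur at site 3 (T↔G), site 12 (T↔G), site 21 (C↔G), site 23 (A↔G), site 37 (G↔C), site 42 (A↔G).
39 of the 45 comparable sites match, so the percent identity is 39/45 × 100 = 86.67%.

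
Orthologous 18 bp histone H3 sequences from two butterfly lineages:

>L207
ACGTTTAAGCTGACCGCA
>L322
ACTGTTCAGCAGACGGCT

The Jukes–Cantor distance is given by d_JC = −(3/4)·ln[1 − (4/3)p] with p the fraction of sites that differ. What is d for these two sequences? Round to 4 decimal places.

0.4408

Differing sites — 3:G/T; 4:T/G; 7:A/C; 11:T/A; 15:C/G; 18:A/T.
p = 6/18 = 0.333333.
d = −0.75 · ln(1 − (4/3)·0.333333) = −0.75 · ln(0.555556) = −0.75 · (-0.587786) = 0.4408.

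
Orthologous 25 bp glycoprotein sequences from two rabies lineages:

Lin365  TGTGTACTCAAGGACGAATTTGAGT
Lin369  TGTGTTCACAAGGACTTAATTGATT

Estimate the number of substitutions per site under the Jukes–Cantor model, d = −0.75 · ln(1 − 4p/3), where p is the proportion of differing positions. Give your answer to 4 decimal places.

0.2892

Differing sites — 6:A/T; 8:T/A; 16:G/T; 17:A/T; 19:T/A; 24:G/T.
p = 6/25 = 0.240000.
d = −0.75 · ln(1 − (4/3)·0.240000) = −0.75 · ln(0.680000) = −0.75 · (-0.385662) = 0.2892.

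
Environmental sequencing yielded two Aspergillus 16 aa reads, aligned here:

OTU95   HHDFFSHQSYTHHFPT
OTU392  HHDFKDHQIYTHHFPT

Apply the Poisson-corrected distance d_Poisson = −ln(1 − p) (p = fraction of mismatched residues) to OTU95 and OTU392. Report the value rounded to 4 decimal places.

0.2076

Mismatches occur at site 5 (F/K), site 6 (S/D), site 9 (S/I).
p = 3/16 = 0.187500.
d = −ln(1 − 0.187500) = −ln(0.812500) = 0.2076.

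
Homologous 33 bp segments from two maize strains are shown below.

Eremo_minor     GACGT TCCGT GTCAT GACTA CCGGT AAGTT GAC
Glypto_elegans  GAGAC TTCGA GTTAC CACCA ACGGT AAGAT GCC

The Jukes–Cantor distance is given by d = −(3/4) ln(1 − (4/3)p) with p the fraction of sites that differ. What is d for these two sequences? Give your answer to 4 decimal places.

0.4975

Differing sites — 3:C/G; 4:G/A; 5:T/C; 7:C/T; 10:T/A; 13:C/T; 15:T/C; 16:G/C; 19:T/C; 21:C/A; 29:T/A; 32:A/C.
p = 12/33 = 0.363636.
d = −0.75 · ln(1 − (4/3)·0.363636) = −0.75 · ln(0.515152) = −0.75 · (-0.663293) = 0.4975.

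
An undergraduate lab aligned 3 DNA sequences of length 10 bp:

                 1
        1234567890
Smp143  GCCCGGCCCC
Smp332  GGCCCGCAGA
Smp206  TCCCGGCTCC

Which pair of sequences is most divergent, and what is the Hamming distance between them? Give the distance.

Pairwise Hamming distances:
  Smp143 vs Smp332: 5
  Smp143 vs Smp206: 2
  Smp332 vs Smp206: 6
The largest is 6, between Smp332 and Smp206.

6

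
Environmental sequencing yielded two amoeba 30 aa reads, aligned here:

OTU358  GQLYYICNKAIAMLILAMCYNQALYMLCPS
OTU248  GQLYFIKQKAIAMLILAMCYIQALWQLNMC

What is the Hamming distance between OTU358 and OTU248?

9

Mismatches occur at site 5 (Y/F), site 7 (C/K), site 8 (N/Q), site 21 (N/I), site 25 (Y/W), site 26 (M/Q), site 28 (C/N), site 29 (P/M), site 30 (S/C).
That gives 9 mismatches out of 30 aligned sites, so the Hamming distance is 9.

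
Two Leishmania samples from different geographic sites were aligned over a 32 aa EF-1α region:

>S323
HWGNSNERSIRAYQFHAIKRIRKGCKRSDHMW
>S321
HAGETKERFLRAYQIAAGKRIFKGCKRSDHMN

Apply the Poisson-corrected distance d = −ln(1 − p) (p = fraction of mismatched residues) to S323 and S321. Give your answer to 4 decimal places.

Mismatches occur at site 2 (W/A), site 4 (N/E), site 5 (S/T), site 6 (N/K), site 9 (S/F), site 10 (I/L), site 15 (F/I), site 16 (H/A), site 18 (I/G), site 22 (R/F), site 32 (W/N).
p = 11/32 = 0.343750.
d = −ln(1 − 0.343750) = −ln(0.656250) = 0.4212.

0.4212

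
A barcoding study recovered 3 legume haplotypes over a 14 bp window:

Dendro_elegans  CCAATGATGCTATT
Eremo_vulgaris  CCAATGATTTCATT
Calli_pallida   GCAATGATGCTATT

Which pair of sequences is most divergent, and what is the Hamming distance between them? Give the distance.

4

Pairwise Hamming distances:
  Dendro_elegans vs Eremo_vulgaris: 3
  Dendro_elegans vs Calli_pallida: 1
  Eremo_vulgaris vs Calli_pallida: 4
The largest is 4, between Eremo_vulgaris and Calli_pallida.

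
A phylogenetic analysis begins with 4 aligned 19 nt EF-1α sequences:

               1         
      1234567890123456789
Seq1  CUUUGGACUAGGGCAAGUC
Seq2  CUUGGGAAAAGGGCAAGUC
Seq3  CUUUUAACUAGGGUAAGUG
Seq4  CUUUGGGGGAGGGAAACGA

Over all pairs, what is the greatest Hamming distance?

Pairwise Hamming distances:
  Seq1 vs Seq2: 3
  Seq1 vs Seq3: 4
  Seq1 vs Seq4: 7
  Seq2 vs Seq3: 7
  Seq2 vs Seq4: 8
  Seq3 vs Seq4: 9
The largest is 9, between Seq3 and Seq4.

9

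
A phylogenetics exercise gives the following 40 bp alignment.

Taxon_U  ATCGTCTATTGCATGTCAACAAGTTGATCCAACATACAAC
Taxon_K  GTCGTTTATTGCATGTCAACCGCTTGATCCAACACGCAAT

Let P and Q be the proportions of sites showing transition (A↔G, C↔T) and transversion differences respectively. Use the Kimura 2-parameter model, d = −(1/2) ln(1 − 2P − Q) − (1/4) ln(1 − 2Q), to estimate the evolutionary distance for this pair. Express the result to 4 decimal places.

The sequences differ at positions 1 (A/G, transition), 6 (C/T, transition), 21 (A/C, transversion), 22 (A/G, transition), 23 (G/C, transversion), 35 (T/C, transition), 36 (A/G, transition), 40 (C/T, transition).
Of the 8 differences, 6 transitions and 2 transversions over 40 sites: P = 6/40 = 0.150000, Q = 2/40 = 0.050000.
d = −0.5·ln(0.650000) − 0.25·ln(0.900000) = −0.5·(-0.430783) − 0.25·(-0.105361) = 0.2417.

0.2417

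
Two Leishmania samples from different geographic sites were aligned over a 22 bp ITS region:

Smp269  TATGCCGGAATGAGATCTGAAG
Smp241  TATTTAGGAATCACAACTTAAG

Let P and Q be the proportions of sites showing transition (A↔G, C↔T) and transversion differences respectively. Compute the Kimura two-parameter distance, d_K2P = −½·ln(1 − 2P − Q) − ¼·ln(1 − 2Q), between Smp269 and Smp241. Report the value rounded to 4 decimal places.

0.4231

Differing sites — 4:G/T (Tv); 5:C/T (Ti); 6:C/A (Tv); 12:G/C (Tv); 14:G/C (Tv); 16:T/A (Tv); 19:G/T (Tv).
Of the 7 differences, 1 transition and 6 transversions over 22 sites: P = 1/22 = 0.045455, Q = 6/22 = 0.272727.
d = −0.5·ln(0.636363) − 0.25·ln(0.454546) = −0.5·(-0.451986) − 0.25·(-0.788456) = 0.4231.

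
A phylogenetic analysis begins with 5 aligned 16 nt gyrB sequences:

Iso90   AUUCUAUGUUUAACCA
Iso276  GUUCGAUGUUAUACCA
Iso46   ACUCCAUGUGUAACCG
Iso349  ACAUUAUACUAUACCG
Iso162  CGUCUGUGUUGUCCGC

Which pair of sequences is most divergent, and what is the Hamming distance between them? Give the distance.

Pairwise Hamming distances:
  Iso90 vs Iso276: 4
  Iso90 vs Iso46: 4
  Iso90 vs Iso349: 8
  Iso90 vs Iso162: 8
  Iso276 vs Iso46: 7
  Iso276 vs Iso349: 8
  Iso276 vs Iso162: 8
  Iso46 vs Iso349: 8
  Iso46 vs Iso162: 10
  Iso349 vs Iso162: 11
The largest is 11, between Iso349 and Iso162.

11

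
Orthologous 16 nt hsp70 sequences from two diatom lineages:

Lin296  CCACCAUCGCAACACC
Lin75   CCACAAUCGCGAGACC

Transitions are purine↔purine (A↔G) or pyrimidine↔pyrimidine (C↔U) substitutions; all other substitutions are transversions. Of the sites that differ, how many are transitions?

1

Mismatches occur at site 5 (C↔A, transversion), site 11 (A↔G, transition), site 13 (C↔G, transversion).
Of the 3 differences, 1 transition and 2 transversions, so the answer is 1.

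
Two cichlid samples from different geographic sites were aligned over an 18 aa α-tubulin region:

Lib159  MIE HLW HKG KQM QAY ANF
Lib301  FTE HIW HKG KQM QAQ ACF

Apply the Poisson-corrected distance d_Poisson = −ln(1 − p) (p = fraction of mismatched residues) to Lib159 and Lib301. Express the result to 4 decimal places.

The sequences differ at positions 1 (M/F), 2 (I/T), 5 (L/I), 15 (Y/Q), 17 (N/C).
p = 5/18 = 0.277778.
d = −ln(1 − 0.277778) = −ln(0.722222) = 0.3254.

0.3254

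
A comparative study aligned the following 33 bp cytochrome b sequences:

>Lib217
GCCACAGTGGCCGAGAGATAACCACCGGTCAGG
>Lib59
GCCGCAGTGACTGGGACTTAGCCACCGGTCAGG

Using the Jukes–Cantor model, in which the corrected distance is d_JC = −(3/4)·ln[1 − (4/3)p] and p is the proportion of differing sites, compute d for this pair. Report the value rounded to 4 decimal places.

0.2493

Differing sites — 4:A/G; 10:G/A; 12:C/T; 14:A/G; 17:G/C; 18:A/T; 21:A/G.
p = 7/33 = 0.212121.
d = −0.75 · ln(1 − (4/3)·0.212121) = −0.75 · ln(0.717172) = −0.75 · (-0.332440) = 0.2493.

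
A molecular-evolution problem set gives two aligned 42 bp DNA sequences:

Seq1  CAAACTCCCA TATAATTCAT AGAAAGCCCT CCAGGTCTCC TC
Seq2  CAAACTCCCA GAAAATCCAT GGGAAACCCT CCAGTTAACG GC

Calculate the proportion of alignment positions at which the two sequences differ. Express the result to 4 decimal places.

0.2619

Differing sites — 11:T/G; 13:T/A; 17:T/C; 21:A/G; 23:A/G; 26:G/A; 35:G/T; 37:C/A; 38:T/A; 40:C/G; 41:T/G.
There are 11 differences over 42 sites, so p = 11/42 = 0.2619.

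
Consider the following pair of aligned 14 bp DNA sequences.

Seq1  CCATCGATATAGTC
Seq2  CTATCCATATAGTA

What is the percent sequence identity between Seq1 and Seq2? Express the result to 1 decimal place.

Differing sites — 2:C/T; 6:G/C; 14:C/A.
11 of the 14 sites match, so the percent identity is 11/14 × 100 = 78.6%.

78.6%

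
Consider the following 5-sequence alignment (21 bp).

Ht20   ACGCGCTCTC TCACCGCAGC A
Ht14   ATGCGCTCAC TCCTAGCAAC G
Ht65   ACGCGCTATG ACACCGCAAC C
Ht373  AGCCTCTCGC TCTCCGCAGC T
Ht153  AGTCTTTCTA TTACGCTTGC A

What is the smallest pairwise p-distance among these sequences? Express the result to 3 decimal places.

Pairwise Hamming distances:
  Ht20 vs Ht14: 7
  Ht20 vs Ht65: 5
  Ht20 vs Ht373: 6
  Ht20 vs Ht153: 10
  Ht14 vs Ht65: 9
  Ht14 vs Ht373: 9
  Ht14 vs Ht153: 15
  Ht65 vs Ht373: 10
  Ht65 vs Ht153: 14
  Ht373 vs Ht153: 11
The smallest is 5 mismatches, between Ht20 and Ht65; p = 5/21 = 0.238.

0.238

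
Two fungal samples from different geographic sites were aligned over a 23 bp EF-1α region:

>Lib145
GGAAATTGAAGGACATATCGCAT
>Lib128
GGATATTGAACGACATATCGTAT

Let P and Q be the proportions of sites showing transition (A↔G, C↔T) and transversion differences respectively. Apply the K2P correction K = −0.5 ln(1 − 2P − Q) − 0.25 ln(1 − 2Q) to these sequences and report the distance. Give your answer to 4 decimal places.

0.1433

Differing sites — 4:A/T (Tv); 11:G/C (Tv); 21:C/T (Ti).
Of the 3 differences, 1 transition and 2 transversions over 23 sites: P = 1/23 = 0.043478, Q = 2/23 = 0.086957.
d = −0.5·ln(0.826087) − 0.25·ln(0.826086) = −0.5·(-0.191055) − 0.25·(-0.191056) = 0.1433.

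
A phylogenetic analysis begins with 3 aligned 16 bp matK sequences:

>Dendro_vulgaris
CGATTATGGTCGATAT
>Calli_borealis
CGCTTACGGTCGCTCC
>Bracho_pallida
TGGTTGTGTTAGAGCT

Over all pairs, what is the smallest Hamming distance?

5

Pairwise Hamming distances:
  Dendro_vulgaris vs Calli_borealis: 5
  Dendro_vulgaris vs Bracho_pallida: 7
  Calli_borealis vs Bracho_pallida: 9
The smallest is 5, between Dendro_vulgaris and Calli_borealis.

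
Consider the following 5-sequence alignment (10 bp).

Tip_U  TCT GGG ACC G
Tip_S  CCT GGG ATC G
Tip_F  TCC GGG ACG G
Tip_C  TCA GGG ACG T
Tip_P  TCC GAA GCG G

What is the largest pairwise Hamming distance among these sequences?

Pairwise Hamming distances:
  Tip_U vs Tip_S: 2
  Tip_U vs Tip_F: 2
  Tip_U vs Tip_C: 3
  Tip_U vs Tip_P: 5
  Tip_S vs Tip_F: 4
  Tip_S vs Tip_C: 5
  Tip_S vs Tip_P: 7
  Tip_F vs Tip_C: 2
  Tip_F vs Tip_P: 3
  Tip_C vs Tip_P: 5
The largest is 7, between Tip_S and Tip_P.

7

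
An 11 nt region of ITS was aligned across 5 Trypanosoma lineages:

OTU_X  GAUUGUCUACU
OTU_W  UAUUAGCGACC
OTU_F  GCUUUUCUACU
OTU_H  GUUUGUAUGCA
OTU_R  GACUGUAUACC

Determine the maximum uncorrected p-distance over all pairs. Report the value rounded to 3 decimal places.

Pairwise Hamming distances:
  OTU_X vs OTU_W: 5
  OTU_X vs OTU_F: 2
  OTU_X vs OTU_H: 4
  OTU_X vs OTU_R: 3
  OTU_W vs OTU_F: 6
  OTU_W vs OTU_H: 8
  OTU_W vs OTU_R: 6
  OTU_F vs OTU_H: 5
  OTU_F vs OTU_R: 5
  OTU_H vs OTU_R: 4
The largest is 8 mismatches, between OTU_W and OTU_H; p = 8/11 = 0.727.

0.727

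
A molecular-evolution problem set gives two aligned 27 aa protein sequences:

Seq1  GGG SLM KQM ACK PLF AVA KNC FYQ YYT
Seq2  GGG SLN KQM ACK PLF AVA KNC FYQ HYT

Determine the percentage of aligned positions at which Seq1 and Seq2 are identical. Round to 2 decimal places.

The sequences differ at positions 6 (M/N), 25 (Y/H).
25 of the 27 sites match, so the percent identity is 25/27 × 100 = 92.59%.

92.59%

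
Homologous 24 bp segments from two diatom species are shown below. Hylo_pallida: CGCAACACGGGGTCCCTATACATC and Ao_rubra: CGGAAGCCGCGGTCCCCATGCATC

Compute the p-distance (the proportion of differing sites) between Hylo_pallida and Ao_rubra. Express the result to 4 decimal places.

0.2500

Differing sites — 3:C/G; 6:C/G; 7:A/C; 10:G/C; 17:T/C; 20:A/G.
There are 6 differences over 24 sites, so p = 6/24 = 0.2500.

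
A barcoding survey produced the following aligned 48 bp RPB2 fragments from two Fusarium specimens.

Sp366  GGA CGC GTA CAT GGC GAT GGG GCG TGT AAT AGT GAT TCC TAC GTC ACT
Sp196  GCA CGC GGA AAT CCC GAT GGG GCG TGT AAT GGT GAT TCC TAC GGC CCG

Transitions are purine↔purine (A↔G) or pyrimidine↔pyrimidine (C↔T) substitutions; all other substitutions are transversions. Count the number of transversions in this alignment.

8

Differing sites — 2:G/C (Tv); 8:T/G (Tv); 10:C/A (Tv); 13:G/C (Tv); 14:G/C (Tv); 31:A/G (Ti); 44:T/G (Tv); 46:A/C (Tv); 48:T/G (Tv).
Of the 9 differences, 1 transition and 8 transversions, so the answer is 8.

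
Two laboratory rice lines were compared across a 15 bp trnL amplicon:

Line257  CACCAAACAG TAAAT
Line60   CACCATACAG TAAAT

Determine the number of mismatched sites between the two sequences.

Differing sites — 6:A/T.
That gives 1 mismatch out of 15 aligned sites, so the Hamming distance is 1.

1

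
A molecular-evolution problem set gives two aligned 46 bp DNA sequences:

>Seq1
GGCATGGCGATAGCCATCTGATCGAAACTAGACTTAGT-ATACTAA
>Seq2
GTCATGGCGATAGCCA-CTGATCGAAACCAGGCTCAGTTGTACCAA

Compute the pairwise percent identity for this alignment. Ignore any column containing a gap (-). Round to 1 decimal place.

86.4%

Excluding the 2 gap columns leaves 44 comparable sites.
Mismatches occur at site 2 (G/T), site 29 (T/C), site 32 (A/G), site 35 (T/C), site 40 (A/G), site 44 (T/C).
38 of the 44 comparable sites match, so the percent identity is 38/44 × 100 = 86.4%.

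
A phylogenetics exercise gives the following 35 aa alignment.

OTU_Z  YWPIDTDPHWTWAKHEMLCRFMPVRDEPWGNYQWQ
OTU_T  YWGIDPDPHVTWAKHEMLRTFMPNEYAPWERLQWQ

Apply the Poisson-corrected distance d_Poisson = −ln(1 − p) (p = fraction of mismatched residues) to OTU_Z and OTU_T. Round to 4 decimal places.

The sequences differ at positions 3 (P/G), 6 (T/P), 10 (W/V), 19 (C/R), 20 (R/T), 24 (V/N), 25 (R/E), 26 (D/Y), 27 (E/A), 30 (G/E), 31 (N/R), 32 (Y/L).
p = 12/35 = 0.342857.
d = −ln(1 − 0.342857) = −ln(0.657143) = 0.4199.

0.4199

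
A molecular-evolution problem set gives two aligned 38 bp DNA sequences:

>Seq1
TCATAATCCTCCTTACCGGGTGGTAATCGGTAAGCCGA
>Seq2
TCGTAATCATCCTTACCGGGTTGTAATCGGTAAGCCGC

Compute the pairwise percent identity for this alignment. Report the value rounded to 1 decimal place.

89.5%

Differing sites — 3:A/G; 9:C/A; 22:G/T; 38:A/C.
34 of the 38 sites match, so the percent identity is 34/38 × 100 = 89.5%.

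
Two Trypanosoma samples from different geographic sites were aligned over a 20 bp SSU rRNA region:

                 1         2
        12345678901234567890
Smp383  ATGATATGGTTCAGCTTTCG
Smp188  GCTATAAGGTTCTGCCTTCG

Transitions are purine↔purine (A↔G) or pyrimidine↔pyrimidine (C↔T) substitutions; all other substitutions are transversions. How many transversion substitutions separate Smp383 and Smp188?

3

The sequences differ at positions 1 (A/G, transition), 2 (T/C, transition), 3 (G/T, transversion), 7 (T/A, transversion), 13 (A/T, transversion), 16 (T/C, transition).
Of the 6 differences, 3 transitions and 3 transversions, so the answer is 3.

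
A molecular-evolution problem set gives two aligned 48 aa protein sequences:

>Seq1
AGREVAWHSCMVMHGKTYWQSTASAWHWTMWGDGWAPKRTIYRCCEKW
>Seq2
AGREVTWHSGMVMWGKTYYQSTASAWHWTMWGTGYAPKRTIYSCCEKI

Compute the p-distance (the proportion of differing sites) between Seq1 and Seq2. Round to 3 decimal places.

0.167

Differing sites — 6:A/T; 10:C/G; 14:H/W; 19:W/Y; 33:D/T; 35:W/Y; 43:R/S; 48:W/I.
There are 8 differences over 48 sites, so p = 8/48 = 0.167.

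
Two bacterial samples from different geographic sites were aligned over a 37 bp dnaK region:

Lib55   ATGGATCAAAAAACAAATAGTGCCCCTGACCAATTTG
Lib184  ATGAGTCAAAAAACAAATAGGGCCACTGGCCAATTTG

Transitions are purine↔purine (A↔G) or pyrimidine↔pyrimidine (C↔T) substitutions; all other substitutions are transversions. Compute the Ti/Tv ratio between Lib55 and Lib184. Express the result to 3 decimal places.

Mismatches occur at site 4 (G→A, transition), site 5 (A→G, transition), site 21 (T→G, transversion), site 25 (C→A, transversion), site 29 (A→G, transition).
Of the 5 differences, 3 transitions and 2 transversions, so Ti/Tv = 3/2 = 1.500.

1.500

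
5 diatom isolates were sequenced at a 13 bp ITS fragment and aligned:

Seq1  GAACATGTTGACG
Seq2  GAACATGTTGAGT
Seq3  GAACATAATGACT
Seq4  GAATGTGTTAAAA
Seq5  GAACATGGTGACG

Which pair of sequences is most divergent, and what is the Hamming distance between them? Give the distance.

7

Pairwise Hamming distances:
  Seq1 vs Seq2: 2
  Seq1 vs Seq3: 3
  Seq1 vs Seq4: 5
  Seq1 vs Seq5: 1
  Seq2 vs Seq3: 3
  Seq2 vs Seq4: 5
  Seq2 vs Seq5: 3
  Seq3 vs Seq4: 7
  Seq3 vs Seq5: 3
  Seq4 vs Seq5: 6
The largest is 7, between Seq3 and Seq4.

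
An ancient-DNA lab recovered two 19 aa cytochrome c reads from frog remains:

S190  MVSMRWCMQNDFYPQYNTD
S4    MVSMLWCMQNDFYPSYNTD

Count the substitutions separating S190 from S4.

2

Mismatches occur at site 5 (R→L), site 15 (Q→S).
That gives 2 mismatches out of 19 aligned sites, so the Hamming distance is 2.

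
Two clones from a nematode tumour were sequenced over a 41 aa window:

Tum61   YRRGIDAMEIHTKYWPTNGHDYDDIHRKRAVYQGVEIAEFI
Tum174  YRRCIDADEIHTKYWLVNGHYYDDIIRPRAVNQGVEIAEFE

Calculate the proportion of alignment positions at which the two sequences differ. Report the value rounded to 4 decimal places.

0.2195

Mismatches occur at site 4 (G/C), site 8 (M/D), site 16 (P/L), site 17 (T/V), site 21 (D/Y), site 26 (H/I), site 28 (K/P), site 32 (Y/N), site 41 (I/E).
There are 9 differences over 41 sites, so p = 9/41 = 0.2195.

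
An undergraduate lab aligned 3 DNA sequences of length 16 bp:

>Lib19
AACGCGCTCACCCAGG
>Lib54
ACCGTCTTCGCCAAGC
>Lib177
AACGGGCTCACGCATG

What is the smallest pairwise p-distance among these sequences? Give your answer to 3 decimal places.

0.188

Pairwise Hamming distances:
  Lib19 vs Lib54: 7
  Lib19 vs Lib177: 3
  Lib54 vs Lib177: 9
The smallest is 3 mismatches, between Lib19 and Lib177; p = 3/16 = 0.188.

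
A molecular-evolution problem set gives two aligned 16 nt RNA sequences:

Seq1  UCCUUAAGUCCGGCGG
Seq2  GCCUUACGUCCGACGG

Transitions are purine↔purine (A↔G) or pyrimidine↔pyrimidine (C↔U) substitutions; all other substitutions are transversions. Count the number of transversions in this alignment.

The sequences differ at positions 1 (U/G, transversion), 7 (A/C, transversion), 13 (G/A, transition).
Of the 3 differences, 1 transition and 2 transversions, so the answer is 2.

2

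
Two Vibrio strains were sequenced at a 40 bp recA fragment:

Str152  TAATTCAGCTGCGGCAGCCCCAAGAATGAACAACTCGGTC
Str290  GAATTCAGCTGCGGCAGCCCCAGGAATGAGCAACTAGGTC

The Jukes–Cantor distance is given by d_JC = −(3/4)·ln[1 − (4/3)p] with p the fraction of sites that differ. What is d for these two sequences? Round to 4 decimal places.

0.1073

Differing sites — 1:T/G; 23:A/G; 30:A/G; 36:C/A.
p = 4/40 = 0.100000.
d = −0.75 · ln(1 − (4/3)·0.100000) = −0.75 · ln(0.866667) = −0.75 · (-0.143100) = 0.1073.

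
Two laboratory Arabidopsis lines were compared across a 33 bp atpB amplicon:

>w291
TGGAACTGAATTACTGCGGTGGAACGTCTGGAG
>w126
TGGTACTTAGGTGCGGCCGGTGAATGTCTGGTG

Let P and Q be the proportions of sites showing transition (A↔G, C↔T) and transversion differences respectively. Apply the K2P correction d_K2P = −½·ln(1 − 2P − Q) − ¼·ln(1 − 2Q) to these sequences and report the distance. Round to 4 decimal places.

Mismatches occur at site 4 (A→T, transversion), site 8 (G→T, transversion), site 10 (A→G, transition), site 11 (T→G, transversion), site 13 (A→G, transition), site 15 (T→G, transversion), site 18 (G→C, transversion), site 20 (T→G, transversion), site 21 (G→T, transversion), site 25 (C→T, transition), site 32 (A→T, transversion).
Of the 11 differences, 3 transitions and 8 transversions over 33 sites: P = 3/33 = 0.090909, Q = 8/33 = 0.242424.
d = −0.5·ln(0.575758) − 0.25·ln(0.515152) = −0.5·(-0.552068) − 0.25·(-0.663293) = 0.4419.

0.4419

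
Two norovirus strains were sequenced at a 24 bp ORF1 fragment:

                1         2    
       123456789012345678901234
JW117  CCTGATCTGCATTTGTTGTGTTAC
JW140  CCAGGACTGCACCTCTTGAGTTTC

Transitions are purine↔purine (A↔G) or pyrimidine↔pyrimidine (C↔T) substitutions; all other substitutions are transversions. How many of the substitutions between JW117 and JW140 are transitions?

The sequences differ at positions 3 (T/A, transversion), 5 (A/G, transition), 6 (T/A, transversion), 12 (T/C, transition), 13 (T/C, transition), 15 (G/C, transversion), 19 (T/A, transversion), 23 (A/T, transversion).
Of the 8 differences, 3 transitions and 5 transversions, so the answer is 3.

3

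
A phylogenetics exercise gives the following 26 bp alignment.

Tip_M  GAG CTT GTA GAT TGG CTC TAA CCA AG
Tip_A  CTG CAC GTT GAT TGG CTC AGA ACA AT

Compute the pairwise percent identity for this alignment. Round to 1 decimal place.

The sequences differ at positions 1 (G/C), 2 (A/T), 5 (T/A), 6 (T/C), 9 (A/T), 19 (T/A), 20 (A/G), 22 (C/A), 26 (G/T).
17 of the 26 sites match, so the percent identity is 17/26 × 100 = 65.4%.

65.4%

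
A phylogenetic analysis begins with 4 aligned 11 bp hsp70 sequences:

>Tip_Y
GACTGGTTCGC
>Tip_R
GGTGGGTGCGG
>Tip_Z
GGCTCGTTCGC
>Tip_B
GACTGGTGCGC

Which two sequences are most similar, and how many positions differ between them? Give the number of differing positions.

1

Pairwise Hamming distances:
  Tip_Y vs Tip_R: 5
  Tip_Y vs Tip_Z: 2
  Tip_Y vs Tip_B: 1
  Tip_R vs Tip_Z: 5
  Tip_R vs Tip_B: 4
  Tip_Z vs Tip_B: 3
The smallest is 1, between Tip_Y and Tip_B.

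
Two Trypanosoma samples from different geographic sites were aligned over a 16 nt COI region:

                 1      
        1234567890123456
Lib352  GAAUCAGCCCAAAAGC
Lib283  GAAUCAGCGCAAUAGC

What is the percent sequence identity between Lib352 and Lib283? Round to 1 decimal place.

The sequences differ at positions 9 (C/G), 13 (A/U).
14 of the 16 sites match, so the percent identity is 14/16 × 100 = 87.5%.

87.5%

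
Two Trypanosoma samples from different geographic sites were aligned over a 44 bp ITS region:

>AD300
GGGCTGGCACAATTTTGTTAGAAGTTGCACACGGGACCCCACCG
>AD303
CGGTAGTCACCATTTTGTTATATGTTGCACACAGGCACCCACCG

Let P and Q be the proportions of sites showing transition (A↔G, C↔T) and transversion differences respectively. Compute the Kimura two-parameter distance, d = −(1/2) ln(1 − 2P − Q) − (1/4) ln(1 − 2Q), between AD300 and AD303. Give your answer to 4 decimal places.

Mismatches occur at site 1 (G↔C, transversion), site 4 (C↔T, transition), site 5 (T↔A, transversion), site 7 (G↔T, transversion), site 11 (A↔C, transversion), site 21 (G↔T, transversion), site 23 (A↔T, transversion), site 33 (G↔A, transition), site 36 (A↔C, transversion), site 37 (C↔A, transversion).
Of the 10 differences, 2 transitions and 8 transversions over 44 sites: P = 2/44 = 0.045455, Q = 8/44 = 0.181818.
d = −0.5·ln(0.727272) − 0.25·ln(0.636364) = −0.5·(-0.318455) − 0.25·(-0.451985) = 0.2722.

0.2722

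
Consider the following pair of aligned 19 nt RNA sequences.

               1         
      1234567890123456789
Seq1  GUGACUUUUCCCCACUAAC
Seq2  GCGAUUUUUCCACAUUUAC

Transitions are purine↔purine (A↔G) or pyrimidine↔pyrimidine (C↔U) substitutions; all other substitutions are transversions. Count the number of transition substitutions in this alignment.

3

The sequences differ at positions 2 (U/C, transition), 5 (C/U, transition), 12 (C/A, transversion), 15 (C/U, transition), 17 (A/U, transversion).
Of the 5 differences, 3 transitions and 2 transversions, so the answer is 3.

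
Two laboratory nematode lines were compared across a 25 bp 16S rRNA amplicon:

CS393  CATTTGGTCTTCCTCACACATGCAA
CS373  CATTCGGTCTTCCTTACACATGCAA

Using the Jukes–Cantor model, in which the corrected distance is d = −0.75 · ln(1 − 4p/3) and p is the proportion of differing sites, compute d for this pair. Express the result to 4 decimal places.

Mismatches occur at site 5 (T/C), site 15 (C/T).
p = 2/25 = 0.080000.
d = −0.75 · ln(1 − (4/3)·0.080000) = −0.75 · ln(0.893333) = −0.75 · (-0.112796) = 0.0846.

0.0846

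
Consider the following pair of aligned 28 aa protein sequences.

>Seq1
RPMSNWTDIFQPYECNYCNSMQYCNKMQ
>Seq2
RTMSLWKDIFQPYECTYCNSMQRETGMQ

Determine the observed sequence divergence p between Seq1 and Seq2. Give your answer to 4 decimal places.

0.2857

The sequences differ at positions 2 (P/T), 5 (N/L), 7 (T/K), 16 (N/T), 23 (Y/R), 24 (C/E), 25 (N/T), 26 (K/G).
There are 8 differences over 28 sites, so p = 8/28 = 0.2857.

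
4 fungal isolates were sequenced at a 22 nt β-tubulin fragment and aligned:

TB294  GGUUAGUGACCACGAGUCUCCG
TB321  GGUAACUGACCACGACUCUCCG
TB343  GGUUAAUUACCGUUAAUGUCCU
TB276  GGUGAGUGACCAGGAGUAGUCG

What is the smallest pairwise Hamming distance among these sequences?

Pairwise Hamming distances:
  TB294 vs TB321: 3
  TB294 vs TB343: 8
  TB294 vs TB276: 5
  TB321 vs TB343: 9
  TB321 vs TB276: 7
  TB343 vs TB276: 11
The smallest is 3, between TB294 and TB321.

3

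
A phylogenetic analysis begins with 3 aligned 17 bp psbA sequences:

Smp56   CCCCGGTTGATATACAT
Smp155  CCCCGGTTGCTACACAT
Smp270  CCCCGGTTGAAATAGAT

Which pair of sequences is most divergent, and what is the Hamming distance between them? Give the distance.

Pairwise Hamming distances:
  Smp56 vs Smp155: 2
  Smp56 vs Smp270: 2
  Smp155 vs Smp270: 4
The largest is 4, between Smp155 and Smp270.

4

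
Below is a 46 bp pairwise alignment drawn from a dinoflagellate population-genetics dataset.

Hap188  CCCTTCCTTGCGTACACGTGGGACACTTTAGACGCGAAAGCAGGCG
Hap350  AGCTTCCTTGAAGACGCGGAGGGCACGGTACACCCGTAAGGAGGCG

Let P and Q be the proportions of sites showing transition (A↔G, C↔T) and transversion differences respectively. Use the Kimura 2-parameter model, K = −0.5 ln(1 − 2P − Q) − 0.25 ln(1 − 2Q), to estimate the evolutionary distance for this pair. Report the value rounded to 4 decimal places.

Differing sites — 1:C/A (Tv); 2:C/G (Tv); 11:C/A (Tv); 12:G/A (Ti); 13:T/G (Tv); 16:A/G (Ti); 19:T/G (Tv); 20:G/A (Ti); 23:A/G (Ti); 27:T/G (Tv); 28:T/G (Tv); 31:G/C (Tv); 34:G/C (Tv); 37:A/T (Tv); 41:C/G (Tv).
Of the 15 differences, 4 transitions and 11 transversions over 46 sites: P = 4/46 = 0.086957, Q = 11/46 = 0.239130.
d = −0.5·ln(0.586956) − 0.25·ln(0.521740) = −0.5·(-0.532805) − 0.25·(-0.650586) = 0.4290.

0.4290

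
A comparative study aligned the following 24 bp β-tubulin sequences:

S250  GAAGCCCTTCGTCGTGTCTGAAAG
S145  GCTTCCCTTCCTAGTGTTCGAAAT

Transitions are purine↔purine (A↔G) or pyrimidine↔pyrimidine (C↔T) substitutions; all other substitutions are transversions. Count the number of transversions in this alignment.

6

Differing sites — 2:A/C (Tv); 3:A/T (Tv); 4:G/T (Tv); 11:G/C (Tv); 13:C/A (Tv); 18:C/T (Ti); 19:T/C (Ti); 24:G/T (Tv).
Of the 8 differences, 2 transitions and 6 transversions, so the answer is 6.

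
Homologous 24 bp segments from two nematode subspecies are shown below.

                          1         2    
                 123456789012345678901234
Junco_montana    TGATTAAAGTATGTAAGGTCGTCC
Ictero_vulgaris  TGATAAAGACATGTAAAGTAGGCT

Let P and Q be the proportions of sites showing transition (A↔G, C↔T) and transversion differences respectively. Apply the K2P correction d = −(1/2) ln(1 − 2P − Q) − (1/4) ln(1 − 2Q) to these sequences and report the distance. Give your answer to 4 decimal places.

0.4620

The sequences differ at positions 5 (T/A, transversion), 8 (A/G, transition), 9 (G/A, transition), 10 (T/C, transition), 17 (G/A, transition), 20 (C/A, transversion), 22 (T/G, transversion), 24 (C/T, transition).
Of the 8 differences, 5 transitions and 3 transversions over 24 sites: P = 5/24 = 0.208333, Q = 3/24 = 0.125000.
d = −0.5·ln(0.458334) − 0.25·ln(0.750000) = −0.5·(-0.780157) − 0.25·(-0.287682) = 0.4620.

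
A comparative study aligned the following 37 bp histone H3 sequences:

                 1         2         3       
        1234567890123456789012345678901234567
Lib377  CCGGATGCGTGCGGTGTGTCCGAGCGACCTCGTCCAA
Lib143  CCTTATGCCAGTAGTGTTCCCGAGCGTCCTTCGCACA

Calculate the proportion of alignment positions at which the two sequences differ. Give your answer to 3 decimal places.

Differing sites — 3:G/T; 4:G/T; 9:G/C; 10:T/A; 12:C/T; 13:G/A; 18:G/T; 19:T/C; 27:A/T; 31:C/T; 32:G/C; 33:T/G; 35:C/A; 36:A/C.
There are 14 differences over 37 sites, so p = 14/37 = 0.378.

0.378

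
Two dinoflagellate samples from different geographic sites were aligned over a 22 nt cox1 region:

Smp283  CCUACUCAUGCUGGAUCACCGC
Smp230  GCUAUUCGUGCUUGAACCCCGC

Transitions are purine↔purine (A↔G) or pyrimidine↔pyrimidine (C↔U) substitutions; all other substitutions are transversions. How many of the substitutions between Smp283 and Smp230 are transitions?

Differing sites — 1:C/G (Tv); 5:C/U (Ti); 8:A/G (Ti); 13:G/U (Tv); 16:U/A (Tv); 18:A/C (Tv).
Of the 6 differences, 2 transitions and 4 transversions, so the answer is 2.

2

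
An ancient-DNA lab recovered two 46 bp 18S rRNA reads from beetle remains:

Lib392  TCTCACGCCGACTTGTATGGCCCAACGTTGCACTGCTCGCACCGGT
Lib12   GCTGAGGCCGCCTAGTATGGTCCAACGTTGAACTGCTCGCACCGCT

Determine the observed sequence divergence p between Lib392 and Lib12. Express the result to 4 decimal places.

0.1739

Mismatches occur at site 1 (T↔G), site 4 (C↔G), site 6 (C↔G), site 11 (A↔C), site 14 (T↔A), site 21 (C↔T), site 31 (C↔A), site 45 (G↔C).
There are 8 differences over 46 sites, so p = 8/46 = 0.1739.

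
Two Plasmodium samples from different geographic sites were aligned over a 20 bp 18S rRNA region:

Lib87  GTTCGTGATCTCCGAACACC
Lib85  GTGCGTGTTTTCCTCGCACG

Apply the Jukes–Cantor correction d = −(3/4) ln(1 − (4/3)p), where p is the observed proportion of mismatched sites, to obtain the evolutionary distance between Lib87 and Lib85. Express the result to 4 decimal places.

Mismatches occur at site 3 (T/G), site 8 (A/T), site 10 (C/T), site 14 (G/T), site 15 (A/C), site 16 (A/G), site 20 (C/G).
p = 7/20 = 0.350000.
d = −0.75 · ln(1 − (4/3)·0.350000) = −0.75 · ln(0.533333) = −0.75 · (-0.628609) = 0.4715.

0.4715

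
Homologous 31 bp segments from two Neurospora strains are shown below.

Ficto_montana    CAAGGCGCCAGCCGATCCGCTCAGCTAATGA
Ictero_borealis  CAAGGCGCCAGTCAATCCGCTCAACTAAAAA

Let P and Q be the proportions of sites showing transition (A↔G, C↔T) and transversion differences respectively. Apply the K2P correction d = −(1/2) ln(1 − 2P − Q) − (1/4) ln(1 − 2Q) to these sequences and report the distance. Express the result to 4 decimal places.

0.1881

Mismatches occur at site 12 (C↔T, transition), site 14 (G↔A, transition), site 24 (G↔A, transition), site 29 (T↔A, transversion), site 30 (G↔A, transition).
Of the 5 differences, 4 transitions and 1 transversion over 31 sites: P = 4/31 = 0.129032, Q = 1/31 = 0.032258.
d = −0.5·ln(0.709678) − 0.25·ln(0.935484) = −0.5·(-0.342944) − 0.25·(-0.066691) = 0.1881.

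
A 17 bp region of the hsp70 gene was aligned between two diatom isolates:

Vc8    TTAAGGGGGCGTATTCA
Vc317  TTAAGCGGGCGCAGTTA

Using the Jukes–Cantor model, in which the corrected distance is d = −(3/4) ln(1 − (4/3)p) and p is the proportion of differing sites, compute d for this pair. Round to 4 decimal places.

Differing sites — 6:G/C; 12:T/C; 14:T/G; 16:C/T.
p = 4/17 = 0.235294.
d = −0.75 · ln(1 − (4/3)·0.235294) = −0.75 · ln(0.686275) = −0.75 · (-0.376477) = 0.2824.

0.2824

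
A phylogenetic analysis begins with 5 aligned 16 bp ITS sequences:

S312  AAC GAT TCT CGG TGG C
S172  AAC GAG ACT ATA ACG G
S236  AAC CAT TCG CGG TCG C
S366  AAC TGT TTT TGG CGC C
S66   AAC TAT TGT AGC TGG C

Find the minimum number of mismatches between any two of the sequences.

3

Pairwise Hamming distances:
  S312 vs S172: 8
  S312 vs S236: 3
  S312 vs S366: 6
  S312 vs S66: 4
  S172 vs S236: 9
  S172 vs S366: 12
  S172 vs S66: 9
  S236 vs S366: 8
  S236 vs S66: 6
  S366 vs S66: 6
The smallest is 3, between S312 and S236.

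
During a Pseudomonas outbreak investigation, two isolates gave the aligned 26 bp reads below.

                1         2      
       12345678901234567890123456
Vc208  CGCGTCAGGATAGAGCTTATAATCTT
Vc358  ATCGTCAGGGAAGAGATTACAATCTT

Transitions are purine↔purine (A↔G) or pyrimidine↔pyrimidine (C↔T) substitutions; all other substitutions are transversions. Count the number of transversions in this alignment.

Differing sites — 1:C/A (Tv); 2:G/T (Tv); 10:A/G (Ti); 11:T/A (Tv); 16:C/A (Tv); 20:T/C (Ti).
Of the 6 differences, 2 transitions and 4 transversions, so the answer is 4.

4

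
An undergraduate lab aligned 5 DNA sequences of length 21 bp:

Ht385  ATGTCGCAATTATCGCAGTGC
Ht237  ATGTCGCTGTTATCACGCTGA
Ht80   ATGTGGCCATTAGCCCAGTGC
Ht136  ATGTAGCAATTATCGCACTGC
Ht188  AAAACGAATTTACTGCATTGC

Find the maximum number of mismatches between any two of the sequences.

Pairwise Hamming distances:
  Ht385 vs Ht237: 6
  Ht385 vs Ht80: 4
  Ht385 vs Ht136: 2
  Ht385 vs Ht188: 8
  Ht237 vs Ht80: 8
  Ht237 vs Ht136: 6
  Ht237 vs Ht188: 12
  Ht80 vs Ht136: 5
  Ht80 vs Ht188: 11
  Ht136 vs Ht188: 9
The largest is 12, between Ht237 and Ht188.

12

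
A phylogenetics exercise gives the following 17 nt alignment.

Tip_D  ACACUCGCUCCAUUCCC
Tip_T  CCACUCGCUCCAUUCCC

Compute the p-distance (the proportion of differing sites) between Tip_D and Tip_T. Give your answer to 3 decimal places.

0.059

A single mismatch occurs at site 1 (A/C).
There are 1 differences over 17 sites, so p = 1/17 = 0.059.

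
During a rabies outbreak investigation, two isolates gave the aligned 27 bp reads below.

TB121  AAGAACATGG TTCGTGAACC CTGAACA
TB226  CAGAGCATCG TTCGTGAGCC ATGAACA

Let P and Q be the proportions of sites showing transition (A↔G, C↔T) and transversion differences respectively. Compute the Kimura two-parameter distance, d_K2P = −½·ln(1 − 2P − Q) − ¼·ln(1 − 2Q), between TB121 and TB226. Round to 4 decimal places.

0.2129

Differing sites — 1:A/C (Tv); 5:A/G (Ti); 9:G/C (Tv); 18:A/G (Ti); 21:C/A (Tv).
Of the 5 differences, 2 transitions and 3 transversions over 27 sites: P = 2/27 = 0.074074, Q = 3/27 = 0.111111.
d = −0.5·ln(0.740741) − 0.25·ln(0.777778) = −0.5·(-0.300104) − 0.25·(-0.251314) = 0.2129.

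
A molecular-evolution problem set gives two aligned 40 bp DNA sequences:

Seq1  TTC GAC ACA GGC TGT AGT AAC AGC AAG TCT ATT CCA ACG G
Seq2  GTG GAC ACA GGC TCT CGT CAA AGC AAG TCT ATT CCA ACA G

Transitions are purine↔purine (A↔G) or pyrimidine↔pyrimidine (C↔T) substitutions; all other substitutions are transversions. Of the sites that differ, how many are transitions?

1

The sequences differ at positions 1 (T/G, transversion), 3 (C/G, transversion), 14 (G/C, transversion), 16 (A/C, transversion), 19 (A/C, transversion), 21 (C/A, transversion), 39 (G/A, transition).
Of the 7 differences, 1 transition and 6 transversions, so the answer is 1.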